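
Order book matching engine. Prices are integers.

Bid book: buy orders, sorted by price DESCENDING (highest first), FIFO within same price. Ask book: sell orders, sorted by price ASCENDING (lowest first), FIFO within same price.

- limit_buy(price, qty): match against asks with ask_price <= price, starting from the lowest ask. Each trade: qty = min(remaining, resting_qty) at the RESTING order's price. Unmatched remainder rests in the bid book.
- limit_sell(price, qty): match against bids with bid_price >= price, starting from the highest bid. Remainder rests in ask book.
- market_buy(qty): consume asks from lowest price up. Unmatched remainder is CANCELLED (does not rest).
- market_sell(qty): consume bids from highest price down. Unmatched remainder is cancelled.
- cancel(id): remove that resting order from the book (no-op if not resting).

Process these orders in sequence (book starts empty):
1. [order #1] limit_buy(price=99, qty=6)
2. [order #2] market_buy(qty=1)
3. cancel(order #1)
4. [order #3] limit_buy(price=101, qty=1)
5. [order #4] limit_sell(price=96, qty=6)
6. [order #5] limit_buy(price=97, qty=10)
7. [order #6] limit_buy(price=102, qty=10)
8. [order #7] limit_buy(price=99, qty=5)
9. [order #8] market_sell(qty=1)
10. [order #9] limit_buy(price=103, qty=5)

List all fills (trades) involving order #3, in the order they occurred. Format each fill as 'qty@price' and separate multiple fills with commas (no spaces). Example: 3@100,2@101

Answer: 1@101

Derivation:
After op 1 [order #1] limit_buy(price=99, qty=6): fills=none; bids=[#1:6@99] asks=[-]
After op 2 [order #2] market_buy(qty=1): fills=none; bids=[#1:6@99] asks=[-]
After op 3 cancel(order #1): fills=none; bids=[-] asks=[-]
After op 4 [order #3] limit_buy(price=101, qty=1): fills=none; bids=[#3:1@101] asks=[-]
After op 5 [order #4] limit_sell(price=96, qty=6): fills=#3x#4:1@101; bids=[-] asks=[#4:5@96]
After op 6 [order #5] limit_buy(price=97, qty=10): fills=#5x#4:5@96; bids=[#5:5@97] asks=[-]
After op 7 [order #6] limit_buy(price=102, qty=10): fills=none; bids=[#6:10@102 #5:5@97] asks=[-]
After op 8 [order #7] limit_buy(price=99, qty=5): fills=none; bids=[#6:10@102 #7:5@99 #5:5@97] asks=[-]
After op 9 [order #8] market_sell(qty=1): fills=#6x#8:1@102; bids=[#6:9@102 #7:5@99 #5:5@97] asks=[-]
After op 10 [order #9] limit_buy(price=103, qty=5): fills=none; bids=[#9:5@103 #6:9@102 #7:5@99 #5:5@97] asks=[-]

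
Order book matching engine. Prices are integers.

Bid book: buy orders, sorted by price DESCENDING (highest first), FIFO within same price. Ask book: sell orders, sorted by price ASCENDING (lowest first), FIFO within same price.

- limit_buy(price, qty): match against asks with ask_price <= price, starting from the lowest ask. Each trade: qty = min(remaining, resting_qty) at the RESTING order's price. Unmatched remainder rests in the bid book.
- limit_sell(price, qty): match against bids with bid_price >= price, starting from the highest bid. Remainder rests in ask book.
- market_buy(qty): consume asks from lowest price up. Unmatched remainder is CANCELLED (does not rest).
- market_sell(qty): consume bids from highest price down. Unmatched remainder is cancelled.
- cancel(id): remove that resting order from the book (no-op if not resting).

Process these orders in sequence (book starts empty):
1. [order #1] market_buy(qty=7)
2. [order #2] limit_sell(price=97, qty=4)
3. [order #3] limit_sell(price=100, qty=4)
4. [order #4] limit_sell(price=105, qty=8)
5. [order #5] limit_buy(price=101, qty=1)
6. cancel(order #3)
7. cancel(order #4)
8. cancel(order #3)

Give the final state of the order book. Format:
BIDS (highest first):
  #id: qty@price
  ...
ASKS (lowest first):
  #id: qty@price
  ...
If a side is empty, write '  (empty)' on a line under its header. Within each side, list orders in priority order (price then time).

After op 1 [order #1] market_buy(qty=7): fills=none; bids=[-] asks=[-]
After op 2 [order #2] limit_sell(price=97, qty=4): fills=none; bids=[-] asks=[#2:4@97]
After op 3 [order #3] limit_sell(price=100, qty=4): fills=none; bids=[-] asks=[#2:4@97 #3:4@100]
After op 4 [order #4] limit_sell(price=105, qty=8): fills=none; bids=[-] asks=[#2:4@97 #3:4@100 #4:8@105]
After op 5 [order #5] limit_buy(price=101, qty=1): fills=#5x#2:1@97; bids=[-] asks=[#2:3@97 #3:4@100 #4:8@105]
After op 6 cancel(order #3): fills=none; bids=[-] asks=[#2:3@97 #4:8@105]
After op 7 cancel(order #4): fills=none; bids=[-] asks=[#2:3@97]
After op 8 cancel(order #3): fills=none; bids=[-] asks=[#2:3@97]

Answer: BIDS (highest first):
  (empty)
ASKS (lowest first):
  #2: 3@97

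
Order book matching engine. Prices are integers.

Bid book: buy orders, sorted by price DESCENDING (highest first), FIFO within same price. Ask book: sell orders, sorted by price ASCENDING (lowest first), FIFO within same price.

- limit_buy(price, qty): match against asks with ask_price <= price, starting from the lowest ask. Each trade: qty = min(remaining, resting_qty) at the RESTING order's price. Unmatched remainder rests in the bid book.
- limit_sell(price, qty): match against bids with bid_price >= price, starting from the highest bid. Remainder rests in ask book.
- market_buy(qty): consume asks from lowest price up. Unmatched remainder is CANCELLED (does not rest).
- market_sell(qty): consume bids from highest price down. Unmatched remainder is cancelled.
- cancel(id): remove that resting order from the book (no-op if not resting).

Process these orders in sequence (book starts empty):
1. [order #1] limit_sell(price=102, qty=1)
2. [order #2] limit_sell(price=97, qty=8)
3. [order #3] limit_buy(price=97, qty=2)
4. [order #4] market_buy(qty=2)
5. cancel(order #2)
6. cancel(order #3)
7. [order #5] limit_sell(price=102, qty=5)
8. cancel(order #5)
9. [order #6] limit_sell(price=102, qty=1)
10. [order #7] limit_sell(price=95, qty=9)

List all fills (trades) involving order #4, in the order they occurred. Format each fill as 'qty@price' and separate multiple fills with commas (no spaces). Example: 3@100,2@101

Answer: 2@97

Derivation:
After op 1 [order #1] limit_sell(price=102, qty=1): fills=none; bids=[-] asks=[#1:1@102]
After op 2 [order #2] limit_sell(price=97, qty=8): fills=none; bids=[-] asks=[#2:8@97 #1:1@102]
After op 3 [order #3] limit_buy(price=97, qty=2): fills=#3x#2:2@97; bids=[-] asks=[#2:6@97 #1:1@102]
After op 4 [order #4] market_buy(qty=2): fills=#4x#2:2@97; bids=[-] asks=[#2:4@97 #1:1@102]
After op 5 cancel(order #2): fills=none; bids=[-] asks=[#1:1@102]
After op 6 cancel(order #3): fills=none; bids=[-] asks=[#1:1@102]
After op 7 [order #5] limit_sell(price=102, qty=5): fills=none; bids=[-] asks=[#1:1@102 #5:5@102]
After op 8 cancel(order #5): fills=none; bids=[-] asks=[#1:1@102]
After op 9 [order #6] limit_sell(price=102, qty=1): fills=none; bids=[-] asks=[#1:1@102 #6:1@102]
After op 10 [order #7] limit_sell(price=95, qty=9): fills=none; bids=[-] asks=[#7:9@95 #1:1@102 #6:1@102]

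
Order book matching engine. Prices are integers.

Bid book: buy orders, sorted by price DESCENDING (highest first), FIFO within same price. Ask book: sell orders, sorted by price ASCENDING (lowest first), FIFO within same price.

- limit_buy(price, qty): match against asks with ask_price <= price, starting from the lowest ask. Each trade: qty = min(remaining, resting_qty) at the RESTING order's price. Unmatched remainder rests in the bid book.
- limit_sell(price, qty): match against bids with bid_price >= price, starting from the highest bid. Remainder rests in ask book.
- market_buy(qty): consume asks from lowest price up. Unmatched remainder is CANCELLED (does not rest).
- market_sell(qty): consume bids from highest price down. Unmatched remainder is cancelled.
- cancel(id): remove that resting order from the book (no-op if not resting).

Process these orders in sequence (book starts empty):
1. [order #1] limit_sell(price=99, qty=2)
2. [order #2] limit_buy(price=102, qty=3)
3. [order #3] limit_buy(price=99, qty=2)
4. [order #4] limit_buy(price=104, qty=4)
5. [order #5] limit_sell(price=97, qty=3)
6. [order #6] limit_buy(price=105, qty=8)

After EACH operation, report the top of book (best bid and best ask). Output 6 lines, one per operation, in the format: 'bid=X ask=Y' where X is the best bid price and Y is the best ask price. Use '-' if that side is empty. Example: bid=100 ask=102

After op 1 [order #1] limit_sell(price=99, qty=2): fills=none; bids=[-] asks=[#1:2@99]
After op 2 [order #2] limit_buy(price=102, qty=3): fills=#2x#1:2@99; bids=[#2:1@102] asks=[-]
After op 3 [order #3] limit_buy(price=99, qty=2): fills=none; bids=[#2:1@102 #3:2@99] asks=[-]
After op 4 [order #4] limit_buy(price=104, qty=4): fills=none; bids=[#4:4@104 #2:1@102 #3:2@99] asks=[-]
After op 5 [order #5] limit_sell(price=97, qty=3): fills=#4x#5:3@104; bids=[#4:1@104 #2:1@102 #3:2@99] asks=[-]
After op 6 [order #6] limit_buy(price=105, qty=8): fills=none; bids=[#6:8@105 #4:1@104 #2:1@102 #3:2@99] asks=[-]

Answer: bid=- ask=99
bid=102 ask=-
bid=102 ask=-
bid=104 ask=-
bid=104 ask=-
bid=105 ask=-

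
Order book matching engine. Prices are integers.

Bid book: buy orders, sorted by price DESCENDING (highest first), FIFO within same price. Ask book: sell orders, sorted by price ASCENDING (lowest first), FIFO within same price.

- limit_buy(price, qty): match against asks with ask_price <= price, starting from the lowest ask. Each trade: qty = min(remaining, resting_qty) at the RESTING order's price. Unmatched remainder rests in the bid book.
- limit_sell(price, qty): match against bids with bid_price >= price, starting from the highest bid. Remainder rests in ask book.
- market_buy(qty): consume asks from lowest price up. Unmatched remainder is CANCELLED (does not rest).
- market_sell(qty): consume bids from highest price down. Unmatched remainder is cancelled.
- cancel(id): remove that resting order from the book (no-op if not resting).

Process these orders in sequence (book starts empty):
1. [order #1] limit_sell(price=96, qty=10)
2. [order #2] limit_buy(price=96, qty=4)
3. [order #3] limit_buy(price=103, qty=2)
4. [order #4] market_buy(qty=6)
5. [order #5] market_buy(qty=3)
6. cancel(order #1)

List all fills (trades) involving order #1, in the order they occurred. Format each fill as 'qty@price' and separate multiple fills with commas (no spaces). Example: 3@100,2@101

After op 1 [order #1] limit_sell(price=96, qty=10): fills=none; bids=[-] asks=[#1:10@96]
After op 2 [order #2] limit_buy(price=96, qty=4): fills=#2x#1:4@96; bids=[-] asks=[#1:6@96]
After op 3 [order #3] limit_buy(price=103, qty=2): fills=#3x#1:2@96; bids=[-] asks=[#1:4@96]
After op 4 [order #4] market_buy(qty=6): fills=#4x#1:4@96; bids=[-] asks=[-]
After op 5 [order #5] market_buy(qty=3): fills=none; bids=[-] asks=[-]
After op 6 cancel(order #1): fills=none; bids=[-] asks=[-]

Answer: 4@96,2@96,4@96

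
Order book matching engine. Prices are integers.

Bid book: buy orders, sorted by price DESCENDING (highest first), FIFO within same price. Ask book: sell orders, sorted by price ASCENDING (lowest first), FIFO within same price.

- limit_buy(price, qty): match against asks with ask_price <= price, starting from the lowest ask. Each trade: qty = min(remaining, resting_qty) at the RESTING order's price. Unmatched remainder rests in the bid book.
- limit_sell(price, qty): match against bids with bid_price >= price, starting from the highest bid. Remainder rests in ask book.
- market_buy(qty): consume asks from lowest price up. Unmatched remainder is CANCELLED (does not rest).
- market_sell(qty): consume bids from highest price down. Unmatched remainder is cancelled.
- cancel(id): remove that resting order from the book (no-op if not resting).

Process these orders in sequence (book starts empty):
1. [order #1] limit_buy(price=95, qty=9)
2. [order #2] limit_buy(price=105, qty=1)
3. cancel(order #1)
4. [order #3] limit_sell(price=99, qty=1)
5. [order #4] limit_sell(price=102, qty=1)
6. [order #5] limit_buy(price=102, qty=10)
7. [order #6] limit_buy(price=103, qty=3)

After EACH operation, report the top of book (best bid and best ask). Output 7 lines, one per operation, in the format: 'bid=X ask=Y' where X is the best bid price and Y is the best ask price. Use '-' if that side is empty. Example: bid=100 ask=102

After op 1 [order #1] limit_buy(price=95, qty=9): fills=none; bids=[#1:9@95] asks=[-]
After op 2 [order #2] limit_buy(price=105, qty=1): fills=none; bids=[#2:1@105 #1:9@95] asks=[-]
After op 3 cancel(order #1): fills=none; bids=[#2:1@105] asks=[-]
After op 4 [order #3] limit_sell(price=99, qty=1): fills=#2x#3:1@105; bids=[-] asks=[-]
After op 5 [order #4] limit_sell(price=102, qty=1): fills=none; bids=[-] asks=[#4:1@102]
After op 6 [order #5] limit_buy(price=102, qty=10): fills=#5x#4:1@102; bids=[#5:9@102] asks=[-]
After op 7 [order #6] limit_buy(price=103, qty=3): fills=none; bids=[#6:3@103 #5:9@102] asks=[-]

Answer: bid=95 ask=-
bid=105 ask=-
bid=105 ask=-
bid=- ask=-
bid=- ask=102
bid=102 ask=-
bid=103 ask=-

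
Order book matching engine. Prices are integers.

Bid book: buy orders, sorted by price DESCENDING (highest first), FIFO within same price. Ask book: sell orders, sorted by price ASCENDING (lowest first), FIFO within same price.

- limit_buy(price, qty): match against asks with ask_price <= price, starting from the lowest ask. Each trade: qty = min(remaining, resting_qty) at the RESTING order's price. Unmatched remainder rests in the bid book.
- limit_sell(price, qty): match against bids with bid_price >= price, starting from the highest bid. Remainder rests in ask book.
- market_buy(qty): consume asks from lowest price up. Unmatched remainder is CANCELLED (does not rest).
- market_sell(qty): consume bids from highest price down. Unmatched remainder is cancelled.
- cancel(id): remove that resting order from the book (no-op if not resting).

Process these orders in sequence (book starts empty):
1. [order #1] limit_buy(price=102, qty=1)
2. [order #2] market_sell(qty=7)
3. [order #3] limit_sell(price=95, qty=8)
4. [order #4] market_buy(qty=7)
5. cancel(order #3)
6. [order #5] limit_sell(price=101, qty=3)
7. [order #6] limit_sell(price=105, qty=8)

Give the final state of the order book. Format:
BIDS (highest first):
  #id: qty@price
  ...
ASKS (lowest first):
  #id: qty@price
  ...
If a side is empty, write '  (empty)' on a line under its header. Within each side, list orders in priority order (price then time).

After op 1 [order #1] limit_buy(price=102, qty=1): fills=none; bids=[#1:1@102] asks=[-]
After op 2 [order #2] market_sell(qty=7): fills=#1x#2:1@102; bids=[-] asks=[-]
After op 3 [order #3] limit_sell(price=95, qty=8): fills=none; bids=[-] asks=[#3:8@95]
After op 4 [order #4] market_buy(qty=7): fills=#4x#3:7@95; bids=[-] asks=[#3:1@95]
After op 5 cancel(order #3): fills=none; bids=[-] asks=[-]
After op 6 [order #5] limit_sell(price=101, qty=3): fills=none; bids=[-] asks=[#5:3@101]
After op 7 [order #6] limit_sell(price=105, qty=8): fills=none; bids=[-] asks=[#5:3@101 #6:8@105]

Answer: BIDS (highest first):
  (empty)
ASKS (lowest first):
  #5: 3@101
  #6: 8@105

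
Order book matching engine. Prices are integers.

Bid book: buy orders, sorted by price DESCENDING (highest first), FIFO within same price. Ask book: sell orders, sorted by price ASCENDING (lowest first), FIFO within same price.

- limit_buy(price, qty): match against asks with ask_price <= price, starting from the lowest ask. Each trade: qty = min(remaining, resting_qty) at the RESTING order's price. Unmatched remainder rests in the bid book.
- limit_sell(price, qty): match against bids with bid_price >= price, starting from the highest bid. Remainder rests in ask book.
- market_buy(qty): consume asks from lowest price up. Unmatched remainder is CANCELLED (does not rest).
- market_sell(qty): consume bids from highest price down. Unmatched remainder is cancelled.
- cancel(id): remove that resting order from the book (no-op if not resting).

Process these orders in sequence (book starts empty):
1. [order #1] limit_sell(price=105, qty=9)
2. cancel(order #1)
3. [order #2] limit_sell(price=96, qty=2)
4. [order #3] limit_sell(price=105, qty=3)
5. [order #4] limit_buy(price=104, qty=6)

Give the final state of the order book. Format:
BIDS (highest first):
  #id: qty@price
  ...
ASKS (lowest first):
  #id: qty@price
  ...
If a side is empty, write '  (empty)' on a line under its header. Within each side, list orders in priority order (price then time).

Answer: BIDS (highest first):
  #4: 4@104
ASKS (lowest first):
  #3: 3@105

Derivation:
After op 1 [order #1] limit_sell(price=105, qty=9): fills=none; bids=[-] asks=[#1:9@105]
After op 2 cancel(order #1): fills=none; bids=[-] asks=[-]
After op 3 [order #2] limit_sell(price=96, qty=2): fills=none; bids=[-] asks=[#2:2@96]
After op 4 [order #3] limit_sell(price=105, qty=3): fills=none; bids=[-] asks=[#2:2@96 #3:3@105]
After op 5 [order #4] limit_buy(price=104, qty=6): fills=#4x#2:2@96; bids=[#4:4@104] asks=[#3:3@105]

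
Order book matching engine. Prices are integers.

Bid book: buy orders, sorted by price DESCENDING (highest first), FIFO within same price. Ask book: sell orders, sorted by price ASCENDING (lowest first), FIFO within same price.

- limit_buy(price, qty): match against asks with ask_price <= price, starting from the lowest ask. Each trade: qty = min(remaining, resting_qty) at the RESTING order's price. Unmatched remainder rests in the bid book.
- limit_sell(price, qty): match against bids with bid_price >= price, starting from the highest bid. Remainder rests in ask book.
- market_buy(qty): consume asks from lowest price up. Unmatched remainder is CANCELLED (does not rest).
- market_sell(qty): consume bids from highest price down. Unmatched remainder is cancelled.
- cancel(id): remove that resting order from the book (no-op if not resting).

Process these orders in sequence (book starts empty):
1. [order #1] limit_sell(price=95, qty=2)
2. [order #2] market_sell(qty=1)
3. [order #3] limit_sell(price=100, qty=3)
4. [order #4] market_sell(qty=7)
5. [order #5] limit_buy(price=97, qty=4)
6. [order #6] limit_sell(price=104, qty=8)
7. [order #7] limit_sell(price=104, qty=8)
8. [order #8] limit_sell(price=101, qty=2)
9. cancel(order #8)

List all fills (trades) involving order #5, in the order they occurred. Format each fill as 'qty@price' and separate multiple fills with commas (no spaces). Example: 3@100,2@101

Answer: 2@95

Derivation:
After op 1 [order #1] limit_sell(price=95, qty=2): fills=none; bids=[-] asks=[#1:2@95]
After op 2 [order #2] market_sell(qty=1): fills=none; bids=[-] asks=[#1:2@95]
After op 3 [order #3] limit_sell(price=100, qty=3): fills=none; bids=[-] asks=[#1:2@95 #3:3@100]
After op 4 [order #4] market_sell(qty=7): fills=none; bids=[-] asks=[#1:2@95 #3:3@100]
After op 5 [order #5] limit_buy(price=97, qty=4): fills=#5x#1:2@95; bids=[#5:2@97] asks=[#3:3@100]
After op 6 [order #6] limit_sell(price=104, qty=8): fills=none; bids=[#5:2@97] asks=[#3:3@100 #6:8@104]
After op 7 [order #7] limit_sell(price=104, qty=8): fills=none; bids=[#5:2@97] asks=[#3:3@100 #6:8@104 #7:8@104]
After op 8 [order #8] limit_sell(price=101, qty=2): fills=none; bids=[#5:2@97] asks=[#3:3@100 #8:2@101 #6:8@104 #7:8@104]
After op 9 cancel(order #8): fills=none; bids=[#5:2@97] asks=[#3:3@100 #6:8@104 #7:8@104]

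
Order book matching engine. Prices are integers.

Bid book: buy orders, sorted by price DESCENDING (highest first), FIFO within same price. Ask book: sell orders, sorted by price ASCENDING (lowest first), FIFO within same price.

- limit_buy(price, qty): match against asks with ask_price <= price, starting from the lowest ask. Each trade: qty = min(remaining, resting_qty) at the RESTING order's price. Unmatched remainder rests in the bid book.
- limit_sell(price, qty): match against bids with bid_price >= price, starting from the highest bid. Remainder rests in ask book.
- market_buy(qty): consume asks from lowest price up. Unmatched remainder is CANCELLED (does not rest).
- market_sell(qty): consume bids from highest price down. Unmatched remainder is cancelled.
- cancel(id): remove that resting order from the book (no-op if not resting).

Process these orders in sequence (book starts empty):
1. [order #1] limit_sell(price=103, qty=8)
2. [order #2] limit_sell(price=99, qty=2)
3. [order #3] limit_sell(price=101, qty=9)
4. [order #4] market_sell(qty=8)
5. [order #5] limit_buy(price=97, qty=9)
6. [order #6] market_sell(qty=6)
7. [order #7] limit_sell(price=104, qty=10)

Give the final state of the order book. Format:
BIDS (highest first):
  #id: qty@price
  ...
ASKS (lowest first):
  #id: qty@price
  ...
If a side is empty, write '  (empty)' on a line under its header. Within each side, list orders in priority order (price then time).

Answer: BIDS (highest first):
  #5: 3@97
ASKS (lowest first):
  #2: 2@99
  #3: 9@101
  #1: 8@103
  #7: 10@104

Derivation:
After op 1 [order #1] limit_sell(price=103, qty=8): fills=none; bids=[-] asks=[#1:8@103]
After op 2 [order #2] limit_sell(price=99, qty=2): fills=none; bids=[-] asks=[#2:2@99 #1:8@103]
After op 3 [order #3] limit_sell(price=101, qty=9): fills=none; bids=[-] asks=[#2:2@99 #3:9@101 #1:8@103]
After op 4 [order #4] market_sell(qty=8): fills=none; bids=[-] asks=[#2:2@99 #3:9@101 #1:8@103]
After op 5 [order #5] limit_buy(price=97, qty=9): fills=none; bids=[#5:9@97] asks=[#2:2@99 #3:9@101 #1:8@103]
After op 6 [order #6] market_sell(qty=6): fills=#5x#6:6@97; bids=[#5:3@97] asks=[#2:2@99 #3:9@101 #1:8@103]
After op 7 [order #7] limit_sell(price=104, qty=10): fills=none; bids=[#5:3@97] asks=[#2:2@99 #3:9@101 #1:8@103 #7:10@104]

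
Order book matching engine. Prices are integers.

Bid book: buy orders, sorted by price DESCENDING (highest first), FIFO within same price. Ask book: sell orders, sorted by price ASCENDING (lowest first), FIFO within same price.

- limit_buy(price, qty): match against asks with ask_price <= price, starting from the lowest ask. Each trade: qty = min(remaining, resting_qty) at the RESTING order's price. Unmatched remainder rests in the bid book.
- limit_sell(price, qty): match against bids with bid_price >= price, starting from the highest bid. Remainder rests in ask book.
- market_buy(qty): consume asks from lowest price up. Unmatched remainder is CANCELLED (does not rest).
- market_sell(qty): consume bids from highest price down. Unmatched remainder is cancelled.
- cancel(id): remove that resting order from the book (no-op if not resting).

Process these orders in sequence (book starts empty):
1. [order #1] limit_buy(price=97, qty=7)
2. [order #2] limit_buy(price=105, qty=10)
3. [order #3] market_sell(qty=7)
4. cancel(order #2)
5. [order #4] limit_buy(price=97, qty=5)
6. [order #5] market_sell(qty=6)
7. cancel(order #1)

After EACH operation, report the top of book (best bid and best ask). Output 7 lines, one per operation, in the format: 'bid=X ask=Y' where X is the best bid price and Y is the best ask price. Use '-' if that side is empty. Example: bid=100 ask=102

Answer: bid=97 ask=-
bid=105 ask=-
bid=105 ask=-
bid=97 ask=-
bid=97 ask=-
bid=97 ask=-
bid=97 ask=-

Derivation:
After op 1 [order #1] limit_buy(price=97, qty=7): fills=none; bids=[#1:7@97] asks=[-]
After op 2 [order #2] limit_buy(price=105, qty=10): fills=none; bids=[#2:10@105 #1:7@97] asks=[-]
After op 3 [order #3] market_sell(qty=7): fills=#2x#3:7@105; bids=[#2:3@105 #1:7@97] asks=[-]
After op 4 cancel(order #2): fills=none; bids=[#1:7@97] asks=[-]
After op 5 [order #4] limit_buy(price=97, qty=5): fills=none; bids=[#1:7@97 #4:5@97] asks=[-]
After op 6 [order #5] market_sell(qty=6): fills=#1x#5:6@97; bids=[#1:1@97 #4:5@97] asks=[-]
After op 7 cancel(order #1): fills=none; bids=[#4:5@97] asks=[-]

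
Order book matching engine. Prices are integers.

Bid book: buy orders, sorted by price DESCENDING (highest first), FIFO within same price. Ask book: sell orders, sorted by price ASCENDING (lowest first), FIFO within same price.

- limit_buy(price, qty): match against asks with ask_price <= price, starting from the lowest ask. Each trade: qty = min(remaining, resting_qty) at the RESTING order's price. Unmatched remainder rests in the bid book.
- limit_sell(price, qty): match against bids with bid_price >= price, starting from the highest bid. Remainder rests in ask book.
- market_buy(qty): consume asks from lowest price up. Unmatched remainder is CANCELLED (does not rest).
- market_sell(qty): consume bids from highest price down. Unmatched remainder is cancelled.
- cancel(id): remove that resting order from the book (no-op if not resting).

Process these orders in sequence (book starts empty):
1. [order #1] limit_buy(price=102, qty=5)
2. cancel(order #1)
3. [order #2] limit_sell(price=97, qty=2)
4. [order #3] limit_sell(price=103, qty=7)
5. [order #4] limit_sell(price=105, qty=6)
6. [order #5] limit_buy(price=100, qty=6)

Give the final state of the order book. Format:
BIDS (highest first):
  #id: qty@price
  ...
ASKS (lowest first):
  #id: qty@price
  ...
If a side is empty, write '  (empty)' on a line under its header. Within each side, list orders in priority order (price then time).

Answer: BIDS (highest first):
  #5: 4@100
ASKS (lowest first):
  #3: 7@103
  #4: 6@105

Derivation:
After op 1 [order #1] limit_buy(price=102, qty=5): fills=none; bids=[#1:5@102] asks=[-]
After op 2 cancel(order #1): fills=none; bids=[-] asks=[-]
After op 3 [order #2] limit_sell(price=97, qty=2): fills=none; bids=[-] asks=[#2:2@97]
After op 4 [order #3] limit_sell(price=103, qty=7): fills=none; bids=[-] asks=[#2:2@97 #3:7@103]
After op 5 [order #4] limit_sell(price=105, qty=6): fills=none; bids=[-] asks=[#2:2@97 #3:7@103 #4:6@105]
After op 6 [order #5] limit_buy(price=100, qty=6): fills=#5x#2:2@97; bids=[#5:4@100] asks=[#3:7@103 #4:6@105]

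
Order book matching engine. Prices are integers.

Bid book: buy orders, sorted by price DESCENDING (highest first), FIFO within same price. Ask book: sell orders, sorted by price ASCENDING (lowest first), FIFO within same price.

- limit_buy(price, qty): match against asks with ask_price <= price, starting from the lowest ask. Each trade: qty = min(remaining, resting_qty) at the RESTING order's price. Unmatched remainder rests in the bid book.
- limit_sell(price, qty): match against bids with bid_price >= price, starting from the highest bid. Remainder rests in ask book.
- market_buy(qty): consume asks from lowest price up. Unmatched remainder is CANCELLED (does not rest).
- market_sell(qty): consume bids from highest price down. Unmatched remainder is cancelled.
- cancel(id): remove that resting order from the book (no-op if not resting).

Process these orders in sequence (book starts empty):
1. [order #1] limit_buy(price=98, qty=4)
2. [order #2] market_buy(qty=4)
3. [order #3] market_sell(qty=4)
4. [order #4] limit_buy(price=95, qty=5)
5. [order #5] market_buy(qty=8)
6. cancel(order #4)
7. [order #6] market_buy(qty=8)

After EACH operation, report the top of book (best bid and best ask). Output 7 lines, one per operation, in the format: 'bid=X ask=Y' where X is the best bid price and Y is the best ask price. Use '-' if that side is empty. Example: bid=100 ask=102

Answer: bid=98 ask=-
bid=98 ask=-
bid=- ask=-
bid=95 ask=-
bid=95 ask=-
bid=- ask=-
bid=- ask=-

Derivation:
After op 1 [order #1] limit_buy(price=98, qty=4): fills=none; bids=[#1:4@98] asks=[-]
After op 2 [order #2] market_buy(qty=4): fills=none; bids=[#1:4@98] asks=[-]
After op 3 [order #3] market_sell(qty=4): fills=#1x#3:4@98; bids=[-] asks=[-]
After op 4 [order #4] limit_buy(price=95, qty=5): fills=none; bids=[#4:5@95] asks=[-]
After op 5 [order #5] market_buy(qty=8): fills=none; bids=[#4:5@95] asks=[-]
After op 6 cancel(order #4): fills=none; bids=[-] asks=[-]
After op 7 [order #6] market_buy(qty=8): fills=none; bids=[-] asks=[-]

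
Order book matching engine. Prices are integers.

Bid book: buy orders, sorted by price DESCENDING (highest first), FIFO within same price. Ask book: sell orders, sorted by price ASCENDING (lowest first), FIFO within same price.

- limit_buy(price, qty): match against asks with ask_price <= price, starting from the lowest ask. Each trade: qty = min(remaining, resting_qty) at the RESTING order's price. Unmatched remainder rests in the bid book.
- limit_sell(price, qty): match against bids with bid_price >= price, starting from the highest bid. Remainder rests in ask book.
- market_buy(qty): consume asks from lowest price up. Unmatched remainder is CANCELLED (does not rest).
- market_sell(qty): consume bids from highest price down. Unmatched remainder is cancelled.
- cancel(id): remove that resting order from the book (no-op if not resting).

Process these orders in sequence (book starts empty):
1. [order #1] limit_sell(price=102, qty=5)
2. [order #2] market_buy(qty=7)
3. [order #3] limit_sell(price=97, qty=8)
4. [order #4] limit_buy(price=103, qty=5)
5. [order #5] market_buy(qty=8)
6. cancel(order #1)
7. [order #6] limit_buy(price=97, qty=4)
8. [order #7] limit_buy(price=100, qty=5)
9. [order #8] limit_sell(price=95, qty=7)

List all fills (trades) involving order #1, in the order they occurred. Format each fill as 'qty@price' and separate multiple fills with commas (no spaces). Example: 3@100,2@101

Answer: 5@102

Derivation:
After op 1 [order #1] limit_sell(price=102, qty=5): fills=none; bids=[-] asks=[#1:5@102]
After op 2 [order #2] market_buy(qty=7): fills=#2x#1:5@102; bids=[-] asks=[-]
After op 3 [order #3] limit_sell(price=97, qty=8): fills=none; bids=[-] asks=[#3:8@97]
After op 4 [order #4] limit_buy(price=103, qty=5): fills=#4x#3:5@97; bids=[-] asks=[#3:3@97]
After op 5 [order #5] market_buy(qty=8): fills=#5x#3:3@97; bids=[-] asks=[-]
After op 6 cancel(order #1): fills=none; bids=[-] asks=[-]
After op 7 [order #6] limit_buy(price=97, qty=4): fills=none; bids=[#6:4@97] asks=[-]
After op 8 [order #7] limit_buy(price=100, qty=5): fills=none; bids=[#7:5@100 #6:4@97] asks=[-]
After op 9 [order #8] limit_sell(price=95, qty=7): fills=#7x#8:5@100 #6x#8:2@97; bids=[#6:2@97] asks=[-]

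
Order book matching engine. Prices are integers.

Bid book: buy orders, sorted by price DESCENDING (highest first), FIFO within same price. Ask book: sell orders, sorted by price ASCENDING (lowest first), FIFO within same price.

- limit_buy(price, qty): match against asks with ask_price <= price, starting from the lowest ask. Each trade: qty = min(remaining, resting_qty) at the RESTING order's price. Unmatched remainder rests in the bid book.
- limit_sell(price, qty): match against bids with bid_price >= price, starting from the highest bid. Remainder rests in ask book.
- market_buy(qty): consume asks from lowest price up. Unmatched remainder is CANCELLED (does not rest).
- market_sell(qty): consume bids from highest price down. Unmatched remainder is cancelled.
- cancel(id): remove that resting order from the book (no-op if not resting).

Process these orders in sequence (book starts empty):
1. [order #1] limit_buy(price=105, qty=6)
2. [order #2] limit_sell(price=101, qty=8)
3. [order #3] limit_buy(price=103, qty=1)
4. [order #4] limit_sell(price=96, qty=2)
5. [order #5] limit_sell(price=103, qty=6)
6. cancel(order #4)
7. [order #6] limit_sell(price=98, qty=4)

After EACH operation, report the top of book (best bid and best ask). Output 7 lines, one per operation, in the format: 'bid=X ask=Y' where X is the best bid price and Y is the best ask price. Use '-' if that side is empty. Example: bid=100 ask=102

Answer: bid=105 ask=-
bid=- ask=101
bid=- ask=101
bid=- ask=96
bid=- ask=96
bid=- ask=101
bid=- ask=98

Derivation:
After op 1 [order #1] limit_buy(price=105, qty=6): fills=none; bids=[#1:6@105] asks=[-]
After op 2 [order #2] limit_sell(price=101, qty=8): fills=#1x#2:6@105; bids=[-] asks=[#2:2@101]
After op 3 [order #3] limit_buy(price=103, qty=1): fills=#3x#2:1@101; bids=[-] asks=[#2:1@101]
After op 4 [order #4] limit_sell(price=96, qty=2): fills=none; bids=[-] asks=[#4:2@96 #2:1@101]
After op 5 [order #5] limit_sell(price=103, qty=6): fills=none; bids=[-] asks=[#4:2@96 #2:1@101 #5:6@103]
After op 6 cancel(order #4): fills=none; bids=[-] asks=[#2:1@101 #5:6@103]
After op 7 [order #6] limit_sell(price=98, qty=4): fills=none; bids=[-] asks=[#6:4@98 #2:1@101 #5:6@103]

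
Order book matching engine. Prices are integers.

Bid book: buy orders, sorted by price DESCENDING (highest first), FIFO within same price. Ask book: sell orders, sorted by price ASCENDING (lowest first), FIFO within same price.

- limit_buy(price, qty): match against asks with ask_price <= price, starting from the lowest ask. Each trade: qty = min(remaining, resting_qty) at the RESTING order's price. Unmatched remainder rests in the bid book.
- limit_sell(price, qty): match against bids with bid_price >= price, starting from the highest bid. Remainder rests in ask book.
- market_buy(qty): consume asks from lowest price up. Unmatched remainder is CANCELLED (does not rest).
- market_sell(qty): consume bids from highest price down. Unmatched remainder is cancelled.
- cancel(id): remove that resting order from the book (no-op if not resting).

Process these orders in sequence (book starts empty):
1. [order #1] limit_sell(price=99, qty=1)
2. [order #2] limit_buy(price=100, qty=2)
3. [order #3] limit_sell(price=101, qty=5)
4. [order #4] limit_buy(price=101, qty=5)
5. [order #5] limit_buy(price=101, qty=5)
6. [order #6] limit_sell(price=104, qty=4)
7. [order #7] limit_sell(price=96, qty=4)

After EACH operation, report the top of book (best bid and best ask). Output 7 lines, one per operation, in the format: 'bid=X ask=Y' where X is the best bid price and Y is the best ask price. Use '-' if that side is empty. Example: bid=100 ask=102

After op 1 [order #1] limit_sell(price=99, qty=1): fills=none; bids=[-] asks=[#1:1@99]
After op 2 [order #2] limit_buy(price=100, qty=2): fills=#2x#1:1@99; bids=[#2:1@100] asks=[-]
After op 3 [order #3] limit_sell(price=101, qty=5): fills=none; bids=[#2:1@100] asks=[#3:5@101]
After op 4 [order #4] limit_buy(price=101, qty=5): fills=#4x#3:5@101; bids=[#2:1@100] asks=[-]
After op 5 [order #5] limit_buy(price=101, qty=5): fills=none; bids=[#5:5@101 #2:1@100] asks=[-]
After op 6 [order #6] limit_sell(price=104, qty=4): fills=none; bids=[#5:5@101 #2:1@100] asks=[#6:4@104]
After op 7 [order #7] limit_sell(price=96, qty=4): fills=#5x#7:4@101; bids=[#5:1@101 #2:1@100] asks=[#6:4@104]

Answer: bid=- ask=99
bid=100 ask=-
bid=100 ask=101
bid=100 ask=-
bid=101 ask=-
bid=101 ask=104
bid=101 ask=104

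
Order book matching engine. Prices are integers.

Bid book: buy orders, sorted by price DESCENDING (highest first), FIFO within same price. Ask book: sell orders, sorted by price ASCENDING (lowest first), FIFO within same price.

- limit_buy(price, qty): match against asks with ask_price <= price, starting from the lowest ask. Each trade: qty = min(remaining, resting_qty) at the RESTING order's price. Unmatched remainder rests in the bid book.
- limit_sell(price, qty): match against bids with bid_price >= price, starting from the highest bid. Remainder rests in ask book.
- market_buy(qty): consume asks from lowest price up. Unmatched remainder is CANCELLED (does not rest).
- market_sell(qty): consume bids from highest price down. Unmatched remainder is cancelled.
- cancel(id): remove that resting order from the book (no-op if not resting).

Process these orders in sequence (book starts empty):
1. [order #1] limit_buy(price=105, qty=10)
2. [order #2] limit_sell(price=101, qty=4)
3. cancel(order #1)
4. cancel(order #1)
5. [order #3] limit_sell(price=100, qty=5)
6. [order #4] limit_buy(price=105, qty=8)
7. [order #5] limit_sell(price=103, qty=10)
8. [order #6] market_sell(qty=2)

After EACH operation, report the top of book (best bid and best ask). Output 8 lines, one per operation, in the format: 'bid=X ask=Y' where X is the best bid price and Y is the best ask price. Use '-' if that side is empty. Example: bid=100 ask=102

Answer: bid=105 ask=-
bid=105 ask=-
bid=- ask=-
bid=- ask=-
bid=- ask=100
bid=105 ask=-
bid=- ask=103
bid=- ask=103

Derivation:
After op 1 [order #1] limit_buy(price=105, qty=10): fills=none; bids=[#1:10@105] asks=[-]
After op 2 [order #2] limit_sell(price=101, qty=4): fills=#1x#2:4@105; bids=[#1:6@105] asks=[-]
After op 3 cancel(order #1): fills=none; bids=[-] asks=[-]
After op 4 cancel(order #1): fills=none; bids=[-] asks=[-]
After op 5 [order #3] limit_sell(price=100, qty=5): fills=none; bids=[-] asks=[#3:5@100]
After op 6 [order #4] limit_buy(price=105, qty=8): fills=#4x#3:5@100; bids=[#4:3@105] asks=[-]
After op 7 [order #5] limit_sell(price=103, qty=10): fills=#4x#5:3@105; bids=[-] asks=[#5:7@103]
After op 8 [order #6] market_sell(qty=2): fills=none; bids=[-] asks=[#5:7@103]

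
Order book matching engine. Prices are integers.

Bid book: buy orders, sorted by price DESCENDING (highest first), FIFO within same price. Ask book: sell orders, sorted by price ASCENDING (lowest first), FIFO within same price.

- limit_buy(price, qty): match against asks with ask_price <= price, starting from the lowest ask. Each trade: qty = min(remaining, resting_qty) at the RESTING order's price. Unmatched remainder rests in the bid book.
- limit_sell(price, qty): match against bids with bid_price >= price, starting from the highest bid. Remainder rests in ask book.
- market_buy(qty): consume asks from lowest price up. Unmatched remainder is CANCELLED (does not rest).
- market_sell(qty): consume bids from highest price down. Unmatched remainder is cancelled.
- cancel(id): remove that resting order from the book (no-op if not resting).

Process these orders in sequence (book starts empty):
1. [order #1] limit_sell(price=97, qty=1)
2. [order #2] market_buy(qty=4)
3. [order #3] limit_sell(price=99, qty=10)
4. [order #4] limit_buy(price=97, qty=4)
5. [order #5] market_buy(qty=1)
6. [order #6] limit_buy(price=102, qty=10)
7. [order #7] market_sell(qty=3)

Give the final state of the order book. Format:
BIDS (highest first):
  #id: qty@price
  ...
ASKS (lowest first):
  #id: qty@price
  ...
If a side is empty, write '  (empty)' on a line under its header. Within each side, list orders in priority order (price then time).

Answer: BIDS (highest first):
  #4: 2@97
ASKS (lowest first):
  (empty)

Derivation:
After op 1 [order #1] limit_sell(price=97, qty=1): fills=none; bids=[-] asks=[#1:1@97]
After op 2 [order #2] market_buy(qty=4): fills=#2x#1:1@97; bids=[-] asks=[-]
After op 3 [order #3] limit_sell(price=99, qty=10): fills=none; bids=[-] asks=[#3:10@99]
After op 4 [order #4] limit_buy(price=97, qty=4): fills=none; bids=[#4:4@97] asks=[#3:10@99]
After op 5 [order #5] market_buy(qty=1): fills=#5x#3:1@99; bids=[#4:4@97] asks=[#3:9@99]
After op 6 [order #6] limit_buy(price=102, qty=10): fills=#6x#3:9@99; bids=[#6:1@102 #4:4@97] asks=[-]
After op 7 [order #7] market_sell(qty=3): fills=#6x#7:1@102 #4x#7:2@97; bids=[#4:2@97] asks=[-]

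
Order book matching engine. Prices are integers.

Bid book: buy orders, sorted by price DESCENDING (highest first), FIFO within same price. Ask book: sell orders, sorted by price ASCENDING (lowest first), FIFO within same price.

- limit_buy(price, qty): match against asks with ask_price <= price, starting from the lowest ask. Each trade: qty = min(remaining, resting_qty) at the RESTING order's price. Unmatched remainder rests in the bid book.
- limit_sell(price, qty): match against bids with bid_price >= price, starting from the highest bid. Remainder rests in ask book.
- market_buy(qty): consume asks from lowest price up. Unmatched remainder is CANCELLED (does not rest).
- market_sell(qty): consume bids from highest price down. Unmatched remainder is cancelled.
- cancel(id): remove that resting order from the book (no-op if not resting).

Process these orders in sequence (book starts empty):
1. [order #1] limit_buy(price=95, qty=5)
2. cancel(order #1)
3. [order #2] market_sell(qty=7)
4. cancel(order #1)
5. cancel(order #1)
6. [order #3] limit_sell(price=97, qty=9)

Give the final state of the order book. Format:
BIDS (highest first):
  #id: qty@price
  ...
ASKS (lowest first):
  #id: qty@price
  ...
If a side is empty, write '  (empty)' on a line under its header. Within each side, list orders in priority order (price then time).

Answer: BIDS (highest first):
  (empty)
ASKS (lowest first):
  #3: 9@97

Derivation:
After op 1 [order #1] limit_buy(price=95, qty=5): fills=none; bids=[#1:5@95] asks=[-]
After op 2 cancel(order #1): fills=none; bids=[-] asks=[-]
After op 3 [order #2] market_sell(qty=7): fills=none; bids=[-] asks=[-]
After op 4 cancel(order #1): fills=none; bids=[-] asks=[-]
After op 5 cancel(order #1): fills=none; bids=[-] asks=[-]
After op 6 [order #3] limit_sell(price=97, qty=9): fills=none; bids=[-] asks=[#3:9@97]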